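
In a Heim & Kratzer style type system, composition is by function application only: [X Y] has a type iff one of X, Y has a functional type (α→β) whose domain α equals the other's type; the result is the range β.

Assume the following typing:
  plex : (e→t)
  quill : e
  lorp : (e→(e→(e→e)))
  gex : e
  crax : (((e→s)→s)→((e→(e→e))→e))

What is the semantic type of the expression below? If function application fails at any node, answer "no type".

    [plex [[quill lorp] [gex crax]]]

no type

[quill lorp]: lorp is (e→(e→(e→e))), quill is e; result (e→(e→e)).
[gex crax]: e and (((e→s)→s)→((e→(e→e))→e)) cannot combine by function application — type clash.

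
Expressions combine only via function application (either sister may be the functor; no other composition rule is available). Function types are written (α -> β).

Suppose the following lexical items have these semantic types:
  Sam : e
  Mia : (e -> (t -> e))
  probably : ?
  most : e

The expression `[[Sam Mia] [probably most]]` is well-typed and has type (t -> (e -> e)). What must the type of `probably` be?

(e -> ((t -> e) -> (t -> (e -> e))))

[[Sam Mia] [probably most]] must have type (t -> (e -> e)). The sister [Sam Mia] has type (t -> e); that is not a function onto (t -> (e -> e)), so [probably most] must be the functor, of type ((t -> e) -> (t -> (e -> e))).
[probably most] must have type ((t -> e) -> (t -> (e -> e))). The sister most has type e; that is not a function onto ((t -> e) -> (t -> (e -> e))), so probably must be the functor, of type (e -> ((t -> e) -> (t -> (e -> e)))).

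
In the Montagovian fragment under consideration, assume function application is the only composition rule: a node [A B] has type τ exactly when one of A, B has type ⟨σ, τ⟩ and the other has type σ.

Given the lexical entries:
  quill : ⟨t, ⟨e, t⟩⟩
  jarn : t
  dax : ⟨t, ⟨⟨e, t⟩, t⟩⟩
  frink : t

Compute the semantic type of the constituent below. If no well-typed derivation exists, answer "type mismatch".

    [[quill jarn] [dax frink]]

t

At [quill jarn], quill : ⟨t, ⟨e, t⟩⟩ takes jarn : t, giving ⟨e, t⟩.
At [dax frink], dax : ⟨t, ⟨⟨e, t⟩, t⟩⟩ takes frink : t, giving ⟨⟨e, t⟩, t⟩.
At [[quill jarn] [dax frink]], [dax frink] : ⟨⟨e, t⟩, t⟩ takes [quill jarn] : ⟨e, t⟩, giving t.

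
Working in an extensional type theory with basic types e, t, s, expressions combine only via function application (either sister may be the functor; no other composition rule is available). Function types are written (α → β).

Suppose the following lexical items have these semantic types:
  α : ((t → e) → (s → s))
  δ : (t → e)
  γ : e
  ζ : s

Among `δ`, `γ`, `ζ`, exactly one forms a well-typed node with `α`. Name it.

δ

δ — combines: α : ((t → e) → (s → s)) takes δ : (t → e) as argument, giving (s → s).
γ : e — α needs (t → e); γ needs nothing (atomic); neither fits.
ζ : s — α needs (t → e); ζ needs nothing (atomic); neither fits.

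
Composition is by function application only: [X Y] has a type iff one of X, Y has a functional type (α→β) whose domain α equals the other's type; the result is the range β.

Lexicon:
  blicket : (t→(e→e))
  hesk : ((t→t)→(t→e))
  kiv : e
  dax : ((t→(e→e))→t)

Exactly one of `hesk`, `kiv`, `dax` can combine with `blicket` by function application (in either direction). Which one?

dax

hesk : ((t→t)→(t→e)) — no; blicket wants t, and hesk wants (t→t).
kiv : e — no; blicket wants t, and kiv wants nothing (atomic).
dax — combines: dax : ((t→(e→e))→t) takes blicket : (t→(e→e)) as argument, giving t.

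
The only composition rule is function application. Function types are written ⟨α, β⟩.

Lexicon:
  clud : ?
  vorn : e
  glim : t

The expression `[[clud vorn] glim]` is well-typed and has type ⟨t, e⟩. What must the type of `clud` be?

⟨e, ⟨t, ⟨t, e⟩⟩⟩

At [[clud vorn] glim] (required: ⟨t, e⟩): glim is t, which is not a function with range ⟨t, e⟩; hence [clud vorn] is the functor — type ⟨t, ⟨t, e⟩⟩.
At [clud vorn] (required: ⟨t, ⟨t, e⟩⟩): vorn is e, which is not a function with range ⟨t, ⟨t, e⟩⟩; hence clud is the functor — type ⟨e, ⟨t, ⟨t, e⟩⟩⟩.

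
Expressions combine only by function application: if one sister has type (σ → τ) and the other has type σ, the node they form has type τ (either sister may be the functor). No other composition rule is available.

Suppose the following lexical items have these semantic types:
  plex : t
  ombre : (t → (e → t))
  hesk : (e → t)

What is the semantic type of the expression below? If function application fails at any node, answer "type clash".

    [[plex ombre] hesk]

type clash

[plex ombre]: ombre is (t → (e → t)), plex is t; result (e → t).
[[plex ombre] hesk]: (e → t) and (e → t) cannot combine by function application — type clash.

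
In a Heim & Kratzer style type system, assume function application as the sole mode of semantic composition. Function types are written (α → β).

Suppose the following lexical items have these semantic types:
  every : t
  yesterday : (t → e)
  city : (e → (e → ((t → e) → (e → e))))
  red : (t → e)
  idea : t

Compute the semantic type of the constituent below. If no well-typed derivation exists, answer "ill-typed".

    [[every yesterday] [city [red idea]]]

((t → e) → (e → e))

[every yesterday]: (t → e) applied to t yields e.
[red idea]: (t → e) applied to t yields e.
[city [red idea]]: (e → (e → ((t → e) → (e → e)))) applied to e yields (e → ((t → e) → (e → e))).
[[every yesterday] [city [red idea]]]: (e → ((t → e) → (e → e))) applied to e yields ((t → e) → (e → e)).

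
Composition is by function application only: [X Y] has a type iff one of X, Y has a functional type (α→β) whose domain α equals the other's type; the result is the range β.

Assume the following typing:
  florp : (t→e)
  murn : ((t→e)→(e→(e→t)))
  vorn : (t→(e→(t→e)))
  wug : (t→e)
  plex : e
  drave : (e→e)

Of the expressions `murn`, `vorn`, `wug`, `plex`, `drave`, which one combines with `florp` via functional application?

murn

murn — combines: murn : ((t→e)→(e→(e→t))) takes florp : (t→e) as argument, giving (e→(e→t)).
vorn : (t→(e→(t→e))) — does not combine with florp.
wug : (t→e) — does not combine with florp.
plex : e — does not combine with florp.
drave : (e→e) — does not combine with florp.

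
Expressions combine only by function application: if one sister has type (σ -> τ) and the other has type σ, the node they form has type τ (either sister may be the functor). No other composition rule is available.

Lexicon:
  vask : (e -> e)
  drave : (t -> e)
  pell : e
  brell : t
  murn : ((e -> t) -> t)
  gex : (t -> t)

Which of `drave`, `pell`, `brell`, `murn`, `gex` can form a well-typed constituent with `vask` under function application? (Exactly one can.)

drave : (t -> e) — vask needs e; drave needs t; neither fits.
pell — combines: vask : (e -> e) takes pell : e as argument, giving e.
brell : t — vask needs e; brell needs nothing (atomic); neither fits.
murn : ((e -> t) -> t) — vask needs e; murn needs (e -> t); neither fits.
gex : (t -> t) — vask needs e; gex needs t; neither fits.

pell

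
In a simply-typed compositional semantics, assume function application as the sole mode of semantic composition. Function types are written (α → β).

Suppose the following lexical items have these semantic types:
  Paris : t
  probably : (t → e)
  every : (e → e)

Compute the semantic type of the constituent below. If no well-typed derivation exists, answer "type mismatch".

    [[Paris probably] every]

[Paris probably]: (t → e) applied to t yields e.
[[Paris probably] every]: (e → e) applied to e yields e.

e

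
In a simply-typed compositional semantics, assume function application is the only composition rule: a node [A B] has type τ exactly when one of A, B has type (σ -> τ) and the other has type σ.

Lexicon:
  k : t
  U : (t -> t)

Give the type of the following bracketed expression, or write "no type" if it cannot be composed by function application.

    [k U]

t

[k U]: functor U : (t -> t), argument k : t; result t.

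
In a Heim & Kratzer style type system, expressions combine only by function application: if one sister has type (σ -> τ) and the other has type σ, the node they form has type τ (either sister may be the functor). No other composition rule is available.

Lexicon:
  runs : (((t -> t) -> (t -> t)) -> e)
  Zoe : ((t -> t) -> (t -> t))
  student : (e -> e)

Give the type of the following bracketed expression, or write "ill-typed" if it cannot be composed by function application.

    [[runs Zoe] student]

e

[runs Zoe]: (((t -> t) -> (t -> t)) -> e) applied to ((t -> t) -> (t -> t)) yields e.
[[runs Zoe] student]: (e -> e) applied to e yields e.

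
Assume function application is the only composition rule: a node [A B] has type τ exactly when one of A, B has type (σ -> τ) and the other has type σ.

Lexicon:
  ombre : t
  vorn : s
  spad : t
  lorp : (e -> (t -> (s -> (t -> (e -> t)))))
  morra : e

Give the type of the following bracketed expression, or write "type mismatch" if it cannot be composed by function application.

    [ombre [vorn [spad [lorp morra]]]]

[lorp morra]: functor lorp : (e -> (t -> (s -> (t -> (e -> t))))), argument morra : e; result (t -> (s -> (t -> (e -> t)))).
[spad [lorp morra]]: functor [lorp morra] : (t -> (s -> (t -> (e -> t)))), argument spad : t; result (s -> (t -> (e -> t))).
[vorn [spad [lorp morra]]]: functor [spad [lorp morra]] : (s -> (t -> (e -> t))), argument vorn : s; result (t -> (e -> t)).
[ombre [vorn [spad [lorp morra]]]]: functor [vorn [spad [lorp morra]]] : (t -> (e -> t)), argument ombre : t; result (e -> t).

(e -> t)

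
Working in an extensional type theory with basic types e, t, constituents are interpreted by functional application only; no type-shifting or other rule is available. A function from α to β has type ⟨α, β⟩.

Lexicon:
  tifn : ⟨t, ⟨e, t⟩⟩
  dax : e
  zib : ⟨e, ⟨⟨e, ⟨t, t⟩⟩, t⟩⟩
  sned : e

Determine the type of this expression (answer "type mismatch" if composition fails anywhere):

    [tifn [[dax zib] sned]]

type mismatch

[dax zib]: zib is ⟨e, ⟨⟨e, ⟨t, t⟩⟩, t⟩⟩, dax is e; result ⟨⟨e, ⟨t, t⟩⟩, t⟩.
[[dax zib] sned]: ⟨⟨e, ⟨t, t⟩⟩, t⟩ with e — neither is a function whose domain matches the other; composition fails here.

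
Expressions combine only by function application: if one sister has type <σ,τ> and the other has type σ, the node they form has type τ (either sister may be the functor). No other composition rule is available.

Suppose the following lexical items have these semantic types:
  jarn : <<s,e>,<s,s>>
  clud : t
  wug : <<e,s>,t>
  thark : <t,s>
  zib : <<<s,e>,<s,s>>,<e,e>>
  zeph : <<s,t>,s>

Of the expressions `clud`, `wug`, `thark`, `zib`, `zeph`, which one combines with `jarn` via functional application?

zib

clud : t — does not combine with jarn.
wug : <<e,s>,t> — does not combine with jarn.
thark : <t,s> — does not combine with jarn.
zib — combines: zib : <<<s,e>,<s,s>>,<e,e>> takes jarn : <<s,e>,<s,s>> as argument, giving <e,e>.
zeph : <<s,t>,s> — does not combine with jarn.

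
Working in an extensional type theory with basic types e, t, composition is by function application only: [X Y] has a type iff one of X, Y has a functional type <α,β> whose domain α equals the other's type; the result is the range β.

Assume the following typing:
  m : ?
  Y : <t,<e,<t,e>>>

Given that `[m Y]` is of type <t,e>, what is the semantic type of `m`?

<<t,<e,<t,e>>>,<t,e>>

[m Y] is required to be <t,e>. Y : <t,<e,<t,e>>> cannot yield <t,e> as functor, so m : <<t,<e,<t,e>>>,<t,e>>.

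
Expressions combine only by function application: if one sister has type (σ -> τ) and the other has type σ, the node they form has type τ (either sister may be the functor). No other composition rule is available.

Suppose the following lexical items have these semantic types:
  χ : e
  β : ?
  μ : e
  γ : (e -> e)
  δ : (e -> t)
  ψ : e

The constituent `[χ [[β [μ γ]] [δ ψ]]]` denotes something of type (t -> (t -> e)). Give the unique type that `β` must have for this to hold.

(e -> (t -> (e -> (t -> (t -> e)))))

[χ [[β [μ γ]] [δ ψ]]] is required to be (t -> (t -> e)). χ : e cannot yield (t -> (t -> e)) as functor, so [[β [μ γ]] [δ ψ]] : (e -> (t -> (t -> e))).
[[β [μ γ]] [δ ψ]] is required to be (e -> (t -> (t -> e))). [δ ψ] : t cannot yield (e -> (t -> (t -> e))) as functor, so [β [μ γ]] : (t -> (e -> (t -> (t -> e)))).
[β [μ γ]] is required to be (t -> (e -> (t -> (t -> e)))). [μ γ] : e cannot yield (t -> (e -> (t -> (t -> e)))) as functor, so β : (e -> (t -> (e -> (t -> (t -> e))))).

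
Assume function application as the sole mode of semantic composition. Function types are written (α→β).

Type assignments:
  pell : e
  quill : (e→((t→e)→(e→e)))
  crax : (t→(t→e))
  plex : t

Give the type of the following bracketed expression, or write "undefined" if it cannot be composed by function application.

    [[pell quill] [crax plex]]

At [pell quill], quill : (e→((t→e)→(e→e))) takes pell : e, giving ((t→e)→(e→e)).
At [crax plex], crax : (t→(t→e)) takes plex : t, giving (t→e).
At [[pell quill] [crax plex]], [pell quill] : ((t→e)→(e→e)) takes [crax plex] : (t→e), giving (e→e).

(e→e)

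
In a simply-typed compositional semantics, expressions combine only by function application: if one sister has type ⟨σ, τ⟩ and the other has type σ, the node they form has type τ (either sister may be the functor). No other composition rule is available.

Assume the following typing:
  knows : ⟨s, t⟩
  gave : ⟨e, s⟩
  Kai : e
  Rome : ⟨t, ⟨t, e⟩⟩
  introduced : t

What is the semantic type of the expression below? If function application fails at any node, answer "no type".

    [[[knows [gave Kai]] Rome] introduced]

e

At [gave Kai], gave : ⟨e, s⟩ takes Kai : e, giving s.
At [knows [gave Kai]], knows : ⟨s, t⟩ takes [gave Kai] : s, giving t.
At [[knows [gave Kai]] Rome], Rome : ⟨t, ⟨t, e⟩⟩ takes [knows [gave Kai]] : t, giving ⟨t, e⟩.
At [[[knows [gave Kai]] Rome] introduced], [[knows [gave Kai]] Rome] : ⟨t, e⟩ takes introduced : t, giving e.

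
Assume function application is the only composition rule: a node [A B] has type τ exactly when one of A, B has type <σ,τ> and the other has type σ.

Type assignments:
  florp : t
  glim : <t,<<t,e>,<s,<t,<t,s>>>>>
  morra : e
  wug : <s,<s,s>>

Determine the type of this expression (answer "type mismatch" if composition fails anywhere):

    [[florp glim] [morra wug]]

type mismatch

[florp glim]: glim is <t,<<t,e>,<s,<t,<t,s>>>>>, florp is t; result <<t,e>,<s,<t,<t,s>>>>.
[morra wug]: e and <s,<s,s>> cannot combine by function application — type clash.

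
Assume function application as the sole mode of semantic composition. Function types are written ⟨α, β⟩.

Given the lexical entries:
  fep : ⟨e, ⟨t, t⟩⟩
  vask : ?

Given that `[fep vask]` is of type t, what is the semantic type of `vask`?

⟨⟨e, ⟨t, t⟩⟩, t⟩

[fep vask] is required to be t. fep : ⟨e, ⟨t, t⟩⟩ cannot yield t as functor, so vask : ⟨⟨e, ⟨t, t⟩⟩, t⟩.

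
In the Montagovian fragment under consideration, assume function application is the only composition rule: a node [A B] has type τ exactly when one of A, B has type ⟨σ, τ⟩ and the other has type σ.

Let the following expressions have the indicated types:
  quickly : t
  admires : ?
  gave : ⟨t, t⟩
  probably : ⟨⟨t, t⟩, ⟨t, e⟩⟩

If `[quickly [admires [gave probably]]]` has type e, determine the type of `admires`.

⟨⟨t, e⟩, ⟨t, e⟩⟩

At [quickly [admires [gave probably]]] (required: e): quickly is t, which is not a function with range e; hence [admires [gave probably]] is the functor — type ⟨t, e⟩.
At [admires [gave probably]] (required: ⟨t, e⟩): [gave probably] is ⟨t, e⟩, which is not a function with range ⟨t, e⟩; hence admires is the functor — type ⟨⟨t, e⟩, ⟨t, e⟩⟩.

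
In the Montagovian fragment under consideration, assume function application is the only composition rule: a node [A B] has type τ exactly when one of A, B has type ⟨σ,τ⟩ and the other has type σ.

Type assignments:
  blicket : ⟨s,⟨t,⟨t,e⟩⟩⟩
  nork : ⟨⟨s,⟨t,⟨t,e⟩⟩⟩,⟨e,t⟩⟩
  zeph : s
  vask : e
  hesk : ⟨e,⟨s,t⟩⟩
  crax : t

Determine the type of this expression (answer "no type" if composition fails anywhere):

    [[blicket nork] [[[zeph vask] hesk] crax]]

[blicket nork]: ⟨⟨s,⟨t,⟨t,e⟩⟩⟩,⟨e,t⟩⟩ applied to ⟨s,⟨t,⟨t,e⟩⟩⟩ yields ⟨e,t⟩.
[zeph vask]: s with e — neither is a function whose domain matches the other; composition fails here.

no type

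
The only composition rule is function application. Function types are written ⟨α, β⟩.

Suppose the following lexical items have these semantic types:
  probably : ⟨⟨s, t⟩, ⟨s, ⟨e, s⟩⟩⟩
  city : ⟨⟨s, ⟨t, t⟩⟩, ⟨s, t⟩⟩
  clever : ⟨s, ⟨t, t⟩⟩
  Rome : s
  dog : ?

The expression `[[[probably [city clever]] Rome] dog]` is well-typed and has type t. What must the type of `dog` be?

[[[probably [city clever]] Rome] dog] must have type t. The sister [[probably [city clever]] Rome] has type ⟨e, s⟩; that is not a function onto t, so dog must be the functor, of type ⟨⟨e, s⟩, t⟩.

⟨⟨e, s⟩, t⟩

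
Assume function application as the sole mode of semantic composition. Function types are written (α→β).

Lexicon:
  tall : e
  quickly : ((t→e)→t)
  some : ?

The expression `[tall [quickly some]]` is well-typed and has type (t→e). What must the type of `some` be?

For [tall [quickly some]] to have type (t→e) with tall of type e, [quickly some] must be the function: [quickly some] : (e→(t→e)).
For [quickly some] to have type (e→(t→e)) with quickly of type ((t→e)→t), some must be the function: some : (((t→e)→t)→(e→(t→e))).

(((t→e)→t)→(e→(t→e)))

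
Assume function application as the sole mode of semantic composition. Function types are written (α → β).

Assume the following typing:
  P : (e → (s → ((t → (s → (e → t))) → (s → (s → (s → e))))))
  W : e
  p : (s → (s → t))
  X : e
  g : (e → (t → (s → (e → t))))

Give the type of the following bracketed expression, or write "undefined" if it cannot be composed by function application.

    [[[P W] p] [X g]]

undefined

At [P W], P : (e → (s → ((t → (s → (e → t))) → (s → (s → (s → e)))))) takes W : e, giving (s → ((t → (s → (e → t))) → (s → (s → (s → e))))).
[[P W] p]: (s → ((t → (s → (e → t))) → (s → (s → (s → e))))) with (s → (s → t)) — neither is a function whose domain matches the other; composition fails here.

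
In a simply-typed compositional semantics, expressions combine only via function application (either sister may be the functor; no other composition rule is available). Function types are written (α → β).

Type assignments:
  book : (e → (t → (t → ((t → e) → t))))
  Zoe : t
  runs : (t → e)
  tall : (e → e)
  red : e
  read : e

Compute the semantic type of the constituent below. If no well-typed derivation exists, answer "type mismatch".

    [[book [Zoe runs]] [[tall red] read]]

type mismatch

[Zoe runs] — runs of type (t → e) combines with Zoe of type t: type e.
[book [Zoe runs]] — book of type (e → (t → (t → ((t → e) → t)))) combines with [Zoe runs] of type e: type (t → (t → ((t → e) → t))).
[tall red] — tall of type (e → e) combines with red of type e: type e.
[[tall red] read]: e and e cannot combine by function application — type clash.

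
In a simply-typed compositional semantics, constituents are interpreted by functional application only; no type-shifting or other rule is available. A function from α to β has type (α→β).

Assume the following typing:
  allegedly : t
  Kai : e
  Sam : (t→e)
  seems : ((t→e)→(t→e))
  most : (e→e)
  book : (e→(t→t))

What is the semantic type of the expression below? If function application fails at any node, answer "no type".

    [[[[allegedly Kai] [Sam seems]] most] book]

no type

[allegedly Kai]: t with e — neither is a function whose domain matches the other; composition fails here.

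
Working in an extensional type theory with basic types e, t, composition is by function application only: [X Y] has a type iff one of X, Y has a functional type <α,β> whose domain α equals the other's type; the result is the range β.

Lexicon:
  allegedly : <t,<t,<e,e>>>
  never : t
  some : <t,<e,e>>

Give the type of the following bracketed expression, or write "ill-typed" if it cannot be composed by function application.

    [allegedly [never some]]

[never some] — some of type <t,<e,e>> combines with never of type t: type <e,e>.
[allegedly [never some]]: <t,<t,<e,e>>> and <e,e> cannot combine by function application — type clash.

ill-typed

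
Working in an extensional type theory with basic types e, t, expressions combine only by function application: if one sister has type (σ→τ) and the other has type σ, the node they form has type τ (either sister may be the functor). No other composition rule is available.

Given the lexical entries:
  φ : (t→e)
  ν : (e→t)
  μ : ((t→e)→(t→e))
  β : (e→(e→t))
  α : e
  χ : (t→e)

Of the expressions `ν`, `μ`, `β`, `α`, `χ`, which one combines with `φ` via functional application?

μ

ν : (e→t) — no; φ wants t, and ν wants e.
μ — combines: μ : ((t→e)→(t→e)) takes φ : (t→e) as argument, giving (t→e).
β : (e→(e→t)) — no; φ wants t, and β wants e.
α : e — no; φ wants t, and α wants nothing (atomic).
χ : (t→e) — no; φ wants t, and χ wants t.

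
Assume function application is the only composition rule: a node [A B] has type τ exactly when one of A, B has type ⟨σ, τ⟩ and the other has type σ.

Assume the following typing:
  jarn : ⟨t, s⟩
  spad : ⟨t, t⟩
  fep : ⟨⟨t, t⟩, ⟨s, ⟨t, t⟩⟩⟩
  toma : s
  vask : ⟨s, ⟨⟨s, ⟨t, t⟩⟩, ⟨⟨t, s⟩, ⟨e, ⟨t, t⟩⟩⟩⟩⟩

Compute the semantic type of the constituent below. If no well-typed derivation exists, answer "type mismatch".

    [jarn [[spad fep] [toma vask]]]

⟨e, ⟨t, t⟩⟩

[spad fep]: fep is ⟨⟨t, t⟩, ⟨s, ⟨t, t⟩⟩⟩, spad is ⟨t, t⟩; result ⟨s, ⟨t, t⟩⟩.
[toma vask]: vask is ⟨s, ⟨⟨s, ⟨t, t⟩⟩, ⟨⟨t, s⟩, ⟨e, ⟨t, t⟩⟩⟩⟩⟩, toma is s; result ⟨⟨s, ⟨t, t⟩⟩, ⟨⟨t, s⟩, ⟨e, ⟨t, t⟩⟩⟩⟩.
[[spad fep] [toma vask]]: [toma vask] is ⟨⟨s, ⟨t, t⟩⟩, ⟨⟨t, s⟩, ⟨e, ⟨t, t⟩⟩⟩⟩, [spad fep] is ⟨s, ⟨t, t⟩⟩; result ⟨⟨t, s⟩, ⟨e, ⟨t, t⟩⟩⟩.
[jarn [[spad fep] [toma vask]]]: [[spad fep] [toma vask]] is ⟨⟨t, s⟩, ⟨e, ⟨t, t⟩⟩⟩, jarn is ⟨t, s⟩; result ⟨e, ⟨t, t⟩⟩.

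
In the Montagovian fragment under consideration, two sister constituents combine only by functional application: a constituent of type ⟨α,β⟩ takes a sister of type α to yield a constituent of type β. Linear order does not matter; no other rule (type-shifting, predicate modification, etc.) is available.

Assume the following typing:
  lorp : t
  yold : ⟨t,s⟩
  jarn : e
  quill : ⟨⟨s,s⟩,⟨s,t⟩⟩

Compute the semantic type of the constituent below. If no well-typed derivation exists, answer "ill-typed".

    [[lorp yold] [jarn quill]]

ill-typed

[lorp yold] — yold of type ⟨t,s⟩ combines with lorp of type t: type s.
[jarn quill]: e with ⟨⟨s,s⟩,⟨s,t⟩⟩ — neither is a function whose domain matches the other; composition fails here.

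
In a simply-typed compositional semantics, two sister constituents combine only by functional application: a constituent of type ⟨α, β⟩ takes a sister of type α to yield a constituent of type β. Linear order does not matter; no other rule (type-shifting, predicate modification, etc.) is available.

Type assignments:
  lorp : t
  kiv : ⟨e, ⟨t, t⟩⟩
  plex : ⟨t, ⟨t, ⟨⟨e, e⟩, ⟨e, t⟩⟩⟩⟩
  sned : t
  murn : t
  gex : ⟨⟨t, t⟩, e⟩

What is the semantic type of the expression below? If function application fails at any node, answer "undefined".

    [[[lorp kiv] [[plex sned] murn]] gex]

undefined

[lorp kiv]: t and ⟨e, ⟨t, t⟩⟩ cannot combine by function application — type clash.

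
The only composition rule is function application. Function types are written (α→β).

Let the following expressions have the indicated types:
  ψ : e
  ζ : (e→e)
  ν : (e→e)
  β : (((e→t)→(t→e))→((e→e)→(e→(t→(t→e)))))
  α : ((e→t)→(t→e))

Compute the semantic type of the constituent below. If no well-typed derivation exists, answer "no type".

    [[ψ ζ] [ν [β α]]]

At [ψ ζ], ζ : (e→e) takes ψ : e, giving e.
At [β α], β : (((e→t)→(t→e))→((e→e)→(e→(t→(t→e))))) takes α : ((e→t)→(t→e)), giving ((e→e)→(e→(t→(t→e)))).
At [ν [β α]], [β α] : ((e→e)→(e→(t→(t→e)))) takes ν : (e→e), giving (e→(t→(t→e))).
At [[ψ ζ] [ν [β α]]], [ν [β α]] : (e→(t→(t→e))) takes [ψ ζ] : e, giving (t→(t→e)).

(t→(t→e))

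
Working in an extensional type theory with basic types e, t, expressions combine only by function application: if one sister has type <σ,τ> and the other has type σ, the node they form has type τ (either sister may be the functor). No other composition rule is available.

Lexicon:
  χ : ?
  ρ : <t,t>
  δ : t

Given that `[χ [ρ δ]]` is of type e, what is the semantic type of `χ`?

<t,e>

For [χ [ρ δ]] to have type e with [ρ δ] of type t, χ must be the function: χ : <t,e>.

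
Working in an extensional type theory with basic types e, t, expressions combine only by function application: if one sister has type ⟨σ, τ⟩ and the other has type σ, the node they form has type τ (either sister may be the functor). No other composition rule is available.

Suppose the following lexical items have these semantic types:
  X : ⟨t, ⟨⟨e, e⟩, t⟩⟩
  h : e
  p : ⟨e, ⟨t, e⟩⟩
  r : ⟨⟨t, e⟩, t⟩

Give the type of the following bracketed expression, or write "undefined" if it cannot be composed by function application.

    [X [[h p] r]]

⟨⟨e, e⟩, t⟩

[h p] — p of type ⟨e, ⟨t, e⟩⟩ combines with h of type e: type ⟨t, e⟩.
[[h p] r] — r of type ⟨⟨t, e⟩, t⟩ combines with [h p] of type ⟨t, e⟩: type t.
[X [[h p] r]] — X of type ⟨t, ⟨⟨e, e⟩, t⟩⟩ combines with [[h p] r] of type t: type ⟨⟨e, e⟩, t⟩.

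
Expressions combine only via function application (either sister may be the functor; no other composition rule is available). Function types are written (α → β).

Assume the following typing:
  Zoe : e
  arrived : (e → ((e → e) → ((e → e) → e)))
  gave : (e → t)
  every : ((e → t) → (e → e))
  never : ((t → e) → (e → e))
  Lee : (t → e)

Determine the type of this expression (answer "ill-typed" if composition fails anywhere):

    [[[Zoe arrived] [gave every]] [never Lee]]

e

At [Zoe arrived], arrived : (e → ((e → e) → ((e → e) → e))) takes Zoe : e, giving ((e → e) → ((e → e) → e)).
At [gave every], every : ((e → t) → (e → e)) takes gave : (e → t), giving (e → e).
At [[Zoe arrived] [gave every]], [Zoe arrived] : ((e → e) → ((e → e) → e)) takes [gave every] : (e → e), giving ((e → e) → e).
At [never Lee], never : ((t → e) → (e → e)) takes Lee : (t → e), giving (e → e).
At [[[Zoe arrived] [gave every]] [never Lee]], [[Zoe arrived] [gave every]] : ((e → e) → e) takes [never Lee] : (e → e), giving e.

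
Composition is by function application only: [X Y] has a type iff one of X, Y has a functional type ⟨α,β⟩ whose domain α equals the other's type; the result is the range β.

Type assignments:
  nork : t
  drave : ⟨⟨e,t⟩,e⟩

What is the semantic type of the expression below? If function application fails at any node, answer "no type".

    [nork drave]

[nork drave]: t and ⟨⟨e,t⟩,e⟩ cannot combine by function application — type clash.

no type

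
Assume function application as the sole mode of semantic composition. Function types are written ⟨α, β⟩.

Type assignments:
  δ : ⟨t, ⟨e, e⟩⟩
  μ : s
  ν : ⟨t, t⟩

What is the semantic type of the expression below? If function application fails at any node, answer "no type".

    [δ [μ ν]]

no type

[μ ν]: s and ⟨t, t⟩ cannot combine by function application — type clash.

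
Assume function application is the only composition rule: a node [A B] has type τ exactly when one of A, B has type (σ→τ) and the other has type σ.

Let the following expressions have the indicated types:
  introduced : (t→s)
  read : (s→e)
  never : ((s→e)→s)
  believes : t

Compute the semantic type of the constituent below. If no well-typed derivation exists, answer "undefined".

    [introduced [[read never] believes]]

undefined

[read never]: ((s→e)→s) applied to (s→e) yields s.
At [[read never] believes]: neither s nor t can take the other as argument; the node is ill-typed.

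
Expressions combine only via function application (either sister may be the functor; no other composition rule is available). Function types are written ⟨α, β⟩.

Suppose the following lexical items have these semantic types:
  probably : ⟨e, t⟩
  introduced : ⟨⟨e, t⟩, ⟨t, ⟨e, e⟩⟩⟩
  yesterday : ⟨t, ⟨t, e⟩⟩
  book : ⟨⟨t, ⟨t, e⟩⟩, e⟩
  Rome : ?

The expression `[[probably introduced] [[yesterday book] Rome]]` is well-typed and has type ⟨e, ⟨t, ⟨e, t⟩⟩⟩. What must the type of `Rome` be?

At [[probably introduced] [[yesterday book] Rome]] (required: ⟨e, ⟨t, ⟨e, t⟩⟩⟩): [probably introduced] is ⟨t, ⟨e, e⟩⟩, which is not a function with range ⟨e, ⟨t, ⟨e, t⟩⟩⟩; hence [[yesterday book] Rome] is the functor — type ⟨⟨t, ⟨e, e⟩⟩, ⟨e, ⟨t, ⟨e, t⟩⟩⟩⟩.
At [[yesterday book] Rome] (required: ⟨⟨t, ⟨e, e⟩⟩, ⟨e, ⟨t, ⟨e, t⟩⟩⟩⟩): [yesterday book] is e, which is not a function with range ⟨⟨t, ⟨e, e⟩⟩, ⟨e, ⟨t, ⟨e, t⟩⟩⟩⟩; hence Rome is the functor — type ⟨e, ⟨⟨t, ⟨e, e⟩⟩, ⟨e, ⟨t, ⟨e, t⟩⟩⟩⟩⟩.

⟨e, ⟨⟨t, ⟨e, e⟩⟩, ⟨e, ⟨t, ⟨e, t⟩⟩⟩⟩⟩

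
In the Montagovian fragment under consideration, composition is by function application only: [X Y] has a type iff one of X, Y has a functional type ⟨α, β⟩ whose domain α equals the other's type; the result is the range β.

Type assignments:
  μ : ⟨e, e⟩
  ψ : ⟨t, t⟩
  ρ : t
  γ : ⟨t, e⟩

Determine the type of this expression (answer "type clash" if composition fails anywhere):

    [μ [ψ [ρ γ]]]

At [ρ γ], γ : ⟨t, e⟩ takes ρ : t, giving e.
[ψ [ρ γ]]: ⟨t, t⟩ and e cannot combine by function application — type clash.

type clash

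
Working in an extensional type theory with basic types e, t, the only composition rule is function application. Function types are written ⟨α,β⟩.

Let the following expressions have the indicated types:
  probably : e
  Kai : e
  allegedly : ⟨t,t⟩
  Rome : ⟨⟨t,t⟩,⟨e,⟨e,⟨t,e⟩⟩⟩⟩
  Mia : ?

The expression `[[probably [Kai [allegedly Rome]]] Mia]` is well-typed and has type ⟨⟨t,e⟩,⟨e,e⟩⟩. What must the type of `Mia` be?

For [[probably [Kai [allegedly Rome]]] Mia] to have type ⟨⟨t,e⟩,⟨e,e⟩⟩ with [probably [Kai [allegedly Rome]]] of type ⟨t,e⟩, Mia must be the function: Mia : ⟨⟨t,e⟩,⟨⟨t,e⟩,⟨e,e⟩⟩⟩.

⟨⟨t,e⟩,⟨⟨t,e⟩,⟨e,e⟩⟩⟩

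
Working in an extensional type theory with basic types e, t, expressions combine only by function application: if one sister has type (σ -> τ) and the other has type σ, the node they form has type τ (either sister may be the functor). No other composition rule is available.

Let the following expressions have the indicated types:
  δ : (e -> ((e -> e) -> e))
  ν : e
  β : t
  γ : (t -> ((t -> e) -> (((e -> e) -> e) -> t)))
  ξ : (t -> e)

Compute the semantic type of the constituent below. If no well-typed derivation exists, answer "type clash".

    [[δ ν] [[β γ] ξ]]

[δ ν]: (e -> ((e -> e) -> e)) applied to e yields ((e -> e) -> e).
[β γ]: (t -> ((t -> e) -> (((e -> e) -> e) -> t))) applied to t yields ((t -> e) -> (((e -> e) -> e) -> t)).
[[β γ] ξ]: ((t -> e) -> (((e -> e) -> e) -> t)) applied to (t -> e) yields (((e -> e) -> e) -> t).
[[δ ν] [[β γ] ξ]]: (((e -> e) -> e) -> t) applied to ((e -> e) -> e) yields t.

t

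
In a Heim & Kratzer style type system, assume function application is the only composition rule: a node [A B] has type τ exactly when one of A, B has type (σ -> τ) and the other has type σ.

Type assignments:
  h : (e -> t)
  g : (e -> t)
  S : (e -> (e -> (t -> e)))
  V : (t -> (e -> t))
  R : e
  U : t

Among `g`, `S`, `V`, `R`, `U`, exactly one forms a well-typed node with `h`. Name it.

R

g : (e -> t) — h needs e; g needs e; neither fits.
S : (e -> (e -> (t -> e))) — h needs e; S needs e; neither fits.
V : (t -> (e -> t)) — h needs e; V needs t; neither fits.
R — combines: h : (e -> t) takes R : e as argument, giving t.
U : t — h needs e; U needs nothing (atomic); neither fits.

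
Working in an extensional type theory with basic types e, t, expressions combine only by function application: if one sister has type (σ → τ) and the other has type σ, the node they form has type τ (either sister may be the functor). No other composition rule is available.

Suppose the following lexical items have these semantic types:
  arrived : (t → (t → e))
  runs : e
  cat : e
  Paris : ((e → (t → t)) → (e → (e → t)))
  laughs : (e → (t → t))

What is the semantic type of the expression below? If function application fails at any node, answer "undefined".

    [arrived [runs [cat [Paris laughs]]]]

[Paris laughs]: ((e → (t → t)) → (e → (e → t))) applied to (e → (t → t)) yields (e → (e → t)).
[cat [Paris laughs]]: (e → (e → t)) applied to e yields (e → t).
[runs [cat [Paris laughs]]]: (e → t) applied to e yields t.
[arrived [runs [cat [Paris laughs]]]]: (t → (t → e)) applied to t yields (t → e).

(t → e)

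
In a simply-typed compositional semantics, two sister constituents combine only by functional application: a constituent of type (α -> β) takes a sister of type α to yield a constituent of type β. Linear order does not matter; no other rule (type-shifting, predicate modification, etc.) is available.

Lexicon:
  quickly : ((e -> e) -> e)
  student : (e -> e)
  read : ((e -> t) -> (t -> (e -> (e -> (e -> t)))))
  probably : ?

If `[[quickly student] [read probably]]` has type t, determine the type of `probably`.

[[quickly student] [read probably]] is required to be t. [quickly student] : e cannot yield t as functor, so [read probably] : (e -> t).
[read probably] is required to be (e -> t). read : ((e -> t) -> (t -> (e -> (e -> (e -> t))))) cannot yield (e -> t) as functor, so probably : (((e -> t) -> (t -> (e -> (e -> (e -> t))))) -> (e -> t)).

(((e -> t) -> (t -> (e -> (e -> (e -> t))))) -> (e -> t))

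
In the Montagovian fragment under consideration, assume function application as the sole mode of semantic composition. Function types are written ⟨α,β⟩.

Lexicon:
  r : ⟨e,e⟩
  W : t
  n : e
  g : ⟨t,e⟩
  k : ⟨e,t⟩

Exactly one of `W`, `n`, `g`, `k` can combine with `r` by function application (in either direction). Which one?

W : t — does not combine with r.
n — combines: r : ⟨e,e⟩ takes n : e as argument, giving e.
g : ⟨t,e⟩ — does not combine with r.
k : ⟨e,t⟩ — does not combine with r.

n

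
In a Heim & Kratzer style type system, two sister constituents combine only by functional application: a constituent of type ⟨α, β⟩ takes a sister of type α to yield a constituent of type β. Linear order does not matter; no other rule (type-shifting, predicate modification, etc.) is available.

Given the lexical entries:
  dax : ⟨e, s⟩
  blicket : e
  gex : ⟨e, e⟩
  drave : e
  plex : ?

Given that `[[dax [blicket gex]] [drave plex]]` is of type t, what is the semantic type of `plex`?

[[dax [blicket gex]] [drave plex]] is required to be t. [dax [blicket gex]] : s cannot yield t as functor, so [drave plex] : ⟨s, t⟩.
[drave plex] is required to be ⟨s, t⟩. drave : e cannot yield ⟨s, t⟩ as functor, so plex : ⟨e, ⟨s, t⟩⟩.

⟨e, ⟨s, t⟩⟩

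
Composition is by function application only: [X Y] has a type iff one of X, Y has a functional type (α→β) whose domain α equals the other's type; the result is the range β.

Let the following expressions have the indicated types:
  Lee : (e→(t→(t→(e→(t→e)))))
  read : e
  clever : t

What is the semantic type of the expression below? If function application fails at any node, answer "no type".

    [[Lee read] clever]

[Lee read]: functor Lee : (e→(t→(t→(e→(t→e))))), argument read : e; result (t→(t→(e→(t→e)))).
[[Lee read] clever]: functor [Lee read] : (t→(t→(e→(t→e)))), argument clever : t; result (t→(e→(t→e))).

(t→(e→(t→e)))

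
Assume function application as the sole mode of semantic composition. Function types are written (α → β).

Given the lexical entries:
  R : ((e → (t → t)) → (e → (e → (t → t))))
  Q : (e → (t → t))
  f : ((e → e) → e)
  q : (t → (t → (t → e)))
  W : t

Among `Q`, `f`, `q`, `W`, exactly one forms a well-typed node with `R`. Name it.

Q

Q — combines: R : ((e → (t → t)) → (e → (e → (t → t)))) takes Q : (e → (t → t)) as argument, giving (e → (e → (t → t))).
f : ((e → e) → e) — R needs (e → (t → t)); f needs (e → e); neither fits.
q : (t → (t → (t → e))) — R needs (e → (t → t)); q needs t; neither fits.
W : t — R needs (e → (t → t)); W needs nothing (atomic); neither fits.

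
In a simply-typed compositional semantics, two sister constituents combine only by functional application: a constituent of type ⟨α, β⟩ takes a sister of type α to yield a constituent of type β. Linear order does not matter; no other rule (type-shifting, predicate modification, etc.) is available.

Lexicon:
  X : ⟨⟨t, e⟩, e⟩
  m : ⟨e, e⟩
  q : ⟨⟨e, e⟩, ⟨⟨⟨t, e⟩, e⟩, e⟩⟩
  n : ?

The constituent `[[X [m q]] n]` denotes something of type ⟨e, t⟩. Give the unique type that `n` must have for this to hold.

⟨e, ⟨e, t⟩⟩

For [[X [m q]] n] to have type ⟨e, t⟩ with [X [m q]] of type e, n must be the function: n : ⟨e, ⟨e, t⟩⟩.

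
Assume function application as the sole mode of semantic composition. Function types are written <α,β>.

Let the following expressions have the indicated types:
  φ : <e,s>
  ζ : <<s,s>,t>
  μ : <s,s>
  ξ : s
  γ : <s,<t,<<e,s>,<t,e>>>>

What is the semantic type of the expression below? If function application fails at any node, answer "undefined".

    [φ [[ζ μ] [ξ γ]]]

<t,e>

[ζ μ]: functor ζ : <<s,s>,t>, argument μ : <s,s>; result t.
[ξ γ]: functor γ : <s,<t,<<e,s>,<t,e>>>>, argument ξ : s; result <t,<<e,s>,<t,e>>>.
[[ζ μ] [ξ γ]]: functor [ξ γ] : <t,<<e,s>,<t,e>>>, argument [ζ μ] : t; result <<e,s>,<t,e>>.
[φ [[ζ μ] [ξ γ]]]: functor [[ζ μ] [ξ γ]] : <<e,s>,<t,e>>, argument φ : <e,s>; result <t,e>.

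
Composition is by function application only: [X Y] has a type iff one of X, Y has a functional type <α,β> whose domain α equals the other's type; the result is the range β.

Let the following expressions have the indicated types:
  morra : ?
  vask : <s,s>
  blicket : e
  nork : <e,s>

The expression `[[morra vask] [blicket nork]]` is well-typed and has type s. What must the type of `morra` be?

<<s,s>,<s,s>>

[[morra vask] [blicket nork]] is required to be s. [blicket nork] : s cannot yield s as functor, so [morra vask] : <s,s>.
[morra vask] is required to be <s,s>. vask : <s,s> cannot yield <s,s> as functor, so morra : <<s,s>,<s,s>>.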